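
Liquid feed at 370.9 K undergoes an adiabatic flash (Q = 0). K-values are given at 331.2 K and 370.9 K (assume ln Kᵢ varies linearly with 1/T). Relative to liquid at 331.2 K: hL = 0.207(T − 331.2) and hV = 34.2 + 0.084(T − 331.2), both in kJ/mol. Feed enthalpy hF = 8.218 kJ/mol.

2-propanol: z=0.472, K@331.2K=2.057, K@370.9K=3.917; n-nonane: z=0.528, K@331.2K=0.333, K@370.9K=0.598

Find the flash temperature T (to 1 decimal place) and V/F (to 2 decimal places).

Adiabatic flash: solve Rachford–Rice at each trial T, then check hF = ψ·hV(T) + (1−ψ)·hL(T).
  T = 331.2 K: K = (2.057, 0.333), RR gives ψ = 0.208, H_out = 7.118 kJ/mol
  T = 370.9 K: K = (3.917, 0.598), RR gives ψ = 0.993, H_out = 37.333 kJ/mol
  T = 351.0 K: K = (2.888, 0.453), RR gives ψ = 0.584, H_out = 22.644 kJ/mol
  T = 341.1 K: K = (2.450, 0.390), RR gives ψ = 0.410, H_out = 15.568 kJ/mol
  T = 336.1 K: K = (2.246, 0.361), RR gives ψ = 0.314, H_out = 11.576 kJ/mol
  T = 333.6 K: K = (2.148, 0.346), RR gives ψ = 0.262, H_out = 9.386 kJ/mol
  T = 332.4 K: K = (2.102, 0.340), RR gives ψ = 0.236, H_out = 8.275 kJ/mol
Linear interpolation between T = 331.2 (H_out = 7.118) and T = 332.4 (H_out = 8.275) on hF = 8.218 gives T ≈ 332.3 K, at which ψ = 0.23.

T = 332.3 K, V/F = 0.23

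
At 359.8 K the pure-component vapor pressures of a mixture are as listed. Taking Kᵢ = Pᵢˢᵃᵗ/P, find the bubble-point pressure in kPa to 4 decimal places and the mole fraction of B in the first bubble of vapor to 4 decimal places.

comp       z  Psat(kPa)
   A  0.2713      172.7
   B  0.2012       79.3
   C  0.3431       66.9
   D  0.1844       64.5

At the bubble point ψ → 0, so ΣzᵢKᵢ = 1 with Kᵢ = Pᵢˢᵃᵗ/P ⇒ P = ΣzᵢPᵢˢᵃᵗ.
P = 0.2713·172.7 + 0.2012·79.3 + 0.3431·66.9 + 0.1844·64.5 = 97.6559 kPa
yᵢ = zᵢPᵢˢᵃᵗ/P ⇒ y_B = 0.2012·79.3/97.6559 = 0.1634

Pbub = 97.6559 kPa, y_B = 0.1634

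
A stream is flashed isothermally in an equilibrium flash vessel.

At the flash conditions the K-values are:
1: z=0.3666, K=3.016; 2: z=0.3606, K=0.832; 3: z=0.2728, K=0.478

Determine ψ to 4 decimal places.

Rachford–Rice: g(ψ) = Σ zᵢ(Kᵢ−1)/(1+ψ(Kᵢ−1)) = 0.
g(0) = ΣzᵢKᵢ − 1 = 0.5361 and g(1) = 1 − Σzᵢ/Kᵢ = -0.1257, so a root lies in (0, 1).
Newton–Raphson from ψ = 0.35:
  ψ = 0.3500: g = 0.19472, g' = -0.6349 → ψ = 0.6567
  ψ = 0.6567: g = 0.03327, g' = -0.4609 → ψ = 0.7289
  ψ = 0.7289: g = 0.00041, g' = -0.4512 → ψ = 0.7298
Converged at ψ = 0.7298.

ψ = 0.7298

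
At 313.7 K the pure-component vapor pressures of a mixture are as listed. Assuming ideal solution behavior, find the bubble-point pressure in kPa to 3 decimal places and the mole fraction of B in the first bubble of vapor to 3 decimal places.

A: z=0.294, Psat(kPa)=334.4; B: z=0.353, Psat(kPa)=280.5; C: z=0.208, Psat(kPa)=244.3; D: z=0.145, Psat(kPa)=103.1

Pbub = 263.094 kPa, y_B = 0.376

At the bubble point ψ → 0, so ΣzᵢKᵢ = 1 with Kᵢ = Pᵢˢᵃᵗ/P ⇒ P = ΣzᵢPᵢˢᵃᵗ.
P = 0.294·334.4 + 0.353·280.5 + 0.208·244.3 + 0.145·103.1 = 263.094 kPa
yᵢ = zᵢPᵢˢᵃᵗ/P ⇒ y_B = 0.353·280.5/263.094 = 0.376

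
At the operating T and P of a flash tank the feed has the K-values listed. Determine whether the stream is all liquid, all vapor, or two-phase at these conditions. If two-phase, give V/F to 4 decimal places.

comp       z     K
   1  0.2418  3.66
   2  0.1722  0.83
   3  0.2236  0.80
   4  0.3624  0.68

ΣzᵢKᵢ = 1.4532; Σzᵢ/Kᵢ = 1.0860.
Both exceed 1, so a two-phase solution exists.
Iterate (Newton) starting at ψ = 0.57:
  ψ = 0.5700: g = 0.03089, g' = -0.3432 → ψ = 0.6600
  ψ = 0.6600: g = 0.00190, g' = -0.3031 → ψ = 0.6663
Converged at ψ = 0.6663.

two-phase, V/F = 0.6663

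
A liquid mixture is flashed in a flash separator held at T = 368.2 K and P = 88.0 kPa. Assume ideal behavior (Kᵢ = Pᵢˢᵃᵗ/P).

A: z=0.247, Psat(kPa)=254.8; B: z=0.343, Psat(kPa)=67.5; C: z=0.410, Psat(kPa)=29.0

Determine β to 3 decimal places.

β = 0.120

Raoult's law: Kᵢ = Pᵢˢᵃᵗ/P = Pᵢˢᵃᵗ/88.0.
  K_A = 254.8/88.0 = 2.89545, K_B = 67.5/88.0 = 0.76705, K_C = 29.0/88.0 = 0.32955
Rachford–Rice: g(β) = Σ zᵢ(Kᵢ−1)/(1+β(Kᵢ−1)) = 0.
Check two-phase: ΣzᵢKᵢ = 1.113 > 1 and Σzᵢ/Kᵢ = 1.777 > 1, so g(0) = 0.113 > 0 and g(1) = -0.777 < 0.
Newton–Raphson from β = 0.6:
  β = 0.600: g = -0.3337, g' = -0.735 → β = 0.146
  β = 0.146: g = -0.0208, g' = -0.791 → β = 0.120
Converged at β = 0.120.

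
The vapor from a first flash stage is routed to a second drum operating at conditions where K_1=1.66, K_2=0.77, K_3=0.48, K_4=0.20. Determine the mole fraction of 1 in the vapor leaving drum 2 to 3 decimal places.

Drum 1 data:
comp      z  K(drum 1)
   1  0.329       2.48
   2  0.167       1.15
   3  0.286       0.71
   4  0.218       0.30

Drum 1:
Newton–Raphson from ψ₁ = 0.5:
  ψ₁ = 0.500: g = -0.0286, g' = -0.527 → ψ₁ = 0.446
  ψ₁ = 0.446: g = -0.0002, g' = -0.522 → ψ₁ = 0.445
Converged at ψ₁ = 0.445.
Drum-1 compositions:
  1: x = 0.198, y = 0.492
  2: x = 0.157, y = 0.180
  3: x = 0.328, y = 0.233
  4: x = 0.317, y = 0.095
Drum-2 feed = drum-1 vapor: z₂ = (0.4918, 0.1800, 0.2332, 0.0950).
Drum 2:
Newton–Raphson from ψ₂ = 0.44:
  ψ₂ = 0.440: g = -0.0691, g' = -0.391 → ψ₂ = 0.263
  ψ₂ = 0.263: g = -0.0044, g' = -0.349 → ψ₂ = 0.251
Converged at ψ₂ = 0.251.
  1: x = 0.422, y = 0.700
  2: x = 0.191, y = 0.147
  3: x = 0.268, y = 0.129
  4: x = 0.119, y = 0.024

y_1 (drum 2) = 0.700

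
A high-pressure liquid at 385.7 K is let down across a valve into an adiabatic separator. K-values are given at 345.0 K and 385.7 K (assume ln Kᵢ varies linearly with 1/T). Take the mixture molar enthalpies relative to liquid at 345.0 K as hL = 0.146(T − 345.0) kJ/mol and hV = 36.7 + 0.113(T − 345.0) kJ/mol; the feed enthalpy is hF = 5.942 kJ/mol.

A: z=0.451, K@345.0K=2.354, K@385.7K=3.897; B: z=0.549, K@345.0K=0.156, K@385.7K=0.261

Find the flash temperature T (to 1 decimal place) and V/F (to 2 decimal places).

T = 347.3 K, V/F = 0.15

Adiabatic flash: solve Rachford–Rice at each trial T, then check hF = ψ·hV(T) + (1−ψ)·hL(T).
  T = 345.0 K: K = (2.354, 0.156), RR gives ψ = 0.129, H_out = 4.730 kJ/mol
  T = 385.7 K: K = (3.897, 0.261), RR gives ψ = 0.421, H_out = 20.820 kJ/mol
  T = 365.4 K: K = (3.074, 0.205), RR gives ψ = 0.302, H_out = 13.873 kJ/mol
  T = 355.2 K: K = (2.700, 0.179), RR gives ψ = 0.227, H_out = 9.733 kJ/mol
  T = 350.1 K: K = (2.524, 0.167), RR gives ψ = 0.181, H_out = 7.372 kJ/mol
  T = 347.6 K: K = (2.440, 0.162), RR gives ψ = 0.157, H_out = 6.117 kJ/mol
  T = 346.3 K: K = (2.397, 0.159), RR gives ψ = 0.143, H_out = 5.435 kJ/mol
Linear interpolation between T = 346.3 (H_out = 5.435) and T = 347.6 (H_out = 6.117) on hF = 5.942 gives T ≈ 347.3 K, at which ψ = 0.15.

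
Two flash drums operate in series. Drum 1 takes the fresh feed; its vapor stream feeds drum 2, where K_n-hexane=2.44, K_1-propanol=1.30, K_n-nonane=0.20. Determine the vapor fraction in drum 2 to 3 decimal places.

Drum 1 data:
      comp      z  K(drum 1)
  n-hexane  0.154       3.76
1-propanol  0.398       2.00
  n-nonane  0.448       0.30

V/F (drum 2) = 0.648

Drum 1:
Rachford–Rice: g(ψ₁) = Σ zᵢ(Kᵢ−1)/(1+ψ₁(Kᵢ−1)) = 0.
g(0) = ΣzᵢKᵢ − 1 = 0.509 and g(1) = 1 − Σzᵢ/Kᵢ = -0.733, so a root lies in (0, 1).
Newton–Raphson from ψ₁ = 0.5:
  ψ₁ = 0.500: g = -0.0385, g' = -0.904 → ψ₁ = 0.457
Converged at ψ₁ = 0.457.
Drum-1 compositions:
  n-hexane: x = 0.068, y = 0.256
  1-propanol: x = 0.273, y = 0.546
  n-nonane: x = 0.659, y = 0.198
Drum-2 feed = drum-1 vapor: z₂ = (0.2561, 0.5463, 0.1976).
Drum 2:
Newton–Raphson from ψ₂ = 0.53:
  ψ₂ = 0.530: g = 0.0761, g' = -0.589 → ψ₂ = 0.659
  ψ₂ = 0.659: g = -0.0085, g' = -0.740 → ψ₂ = 0.648
Converged at ψ₂ = 0.648.
  n-hexane: x = 0.133, y = 0.323
  1-propanol: x = 0.457, y = 0.595
  n-nonane: x = 0.410, y = 0.082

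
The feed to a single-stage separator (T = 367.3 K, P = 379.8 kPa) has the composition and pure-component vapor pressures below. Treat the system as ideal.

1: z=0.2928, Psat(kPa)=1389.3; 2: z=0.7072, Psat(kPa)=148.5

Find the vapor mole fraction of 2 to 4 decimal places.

y_2 = 0.3181

Raoult's law: Kᵢ = Pᵢˢᵃᵗ/P = Pᵢˢᵃᵗ/379.8.
  K_1 = 1389.3/379.8 = 3.657978, K_2 = 148.5/379.8 = 0.390995
Newton iteration, β⁰ = 0.6:
  β = 0.6000: g = -0.37875, g' = -0.9585 → β = 0.2049
  β = 0.2049: g = 0.01179, g' = -1.2095 → β = 0.2146
  β = 0.2146: g = 0.00012, g' = -1.1858 → β = 0.2147
Converged at β = 0.2147.
Compositions from xᵢ = zᵢ/(1+β(Kᵢ−1)), yᵢ = Kᵢxᵢ:
  1: x = 0.1864, y = 0.6819
  2: x = 0.8136, y = 0.3181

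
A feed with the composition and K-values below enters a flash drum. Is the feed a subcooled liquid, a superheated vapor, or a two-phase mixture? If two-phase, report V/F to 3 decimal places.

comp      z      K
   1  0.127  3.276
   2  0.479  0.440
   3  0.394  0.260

subcooled liquid

ΣzᵢKᵢ = 0.729; Σzᵢ/Kᵢ = 2.643.
Since ΣzᵢKᵢ < 1 the mixture is below its bubble point — single liquid phase.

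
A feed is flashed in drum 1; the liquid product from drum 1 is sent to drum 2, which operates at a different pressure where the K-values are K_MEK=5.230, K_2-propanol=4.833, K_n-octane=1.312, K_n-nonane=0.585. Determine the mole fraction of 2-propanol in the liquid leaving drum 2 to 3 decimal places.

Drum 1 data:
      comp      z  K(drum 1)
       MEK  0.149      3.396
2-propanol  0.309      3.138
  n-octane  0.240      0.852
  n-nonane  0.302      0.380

x_2-propanol (drum 2) = 0.040

Drum 1:
Let ψ₁ = V/F and solve Σ zᵢ(Kᵢ−1)/(1+ψ₁(Kᵢ−1)) = 0.
g(0) = ΣzᵢKᵢ − 1 = 0.795 and g(1) = 1 − Σzᵢ/Kᵢ = -0.219, so a root lies in (0, 1).
Newton iteration, ψ₁⁰ = 0.33:
  ψ₁ = 0.330: g = 0.3140, g' = -0.942 → ψ₁ = 0.663
  ψ₁ = 0.663: g = 0.0536, g' = -0.711 → ψ₁ = 0.739
  ψ₁ = 0.739: g = -0.0004, g' = -0.726 → ψ₁ = 0.738
Converged at ψ₁ = 0.738.
Drum-1 compositions:
  MEK: x = 0.054, y = 0.183
  2-propanol: x = 0.120, y = 0.376
  n-octane: x = 0.269, y = 0.230
  n-nonane: x = 0.557, y = 0.212
Drum-2 feed = drum-1 liquid: z₂ = (0.0538, 0.1198, 0.2694, 0.5569).
Drum 2:
Newton–Raphson from ψ₂ = 0.63:
  ψ₂ = 0.630: g = -0.0460, g' = -0.417 → ψ₂ = 0.520
  ψ₂ = 0.520: g = 0.0024, g' = -0.466 → ψ₂ = 0.525
Converged at ψ₂ = 0.525.
  MEK: x = 0.017, y = 0.087
  2-propanol: x = 0.040, y = 0.192
  n-octane: x = 0.232, y = 0.304
  n-nonane: x = 0.712, y = 0.416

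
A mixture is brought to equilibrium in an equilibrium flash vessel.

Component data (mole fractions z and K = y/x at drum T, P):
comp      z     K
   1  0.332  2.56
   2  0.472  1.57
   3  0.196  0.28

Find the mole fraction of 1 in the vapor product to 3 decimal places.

Newton–Raphson from ψ = 0.33:
  ψ = 0.330: g = 0.3833, g' = -0.636 → ψ = 0.933
  ψ = 0.933: g = -0.0434, g' = -1.143 → ψ = 0.895
  ψ = 0.895: g = -0.0026, g' = -1.012 → ψ = 0.892
Converged at ψ = 0.892.
Compositions from xᵢ = zᵢ/(1+ψ(Kᵢ−1)), yᵢ = Kᵢxᵢ:
  1: x = 0.139, y = 0.355
  2: x = 0.313, y = 0.491
  3: x = 0.548, y = 0.154

y_1 = 0.355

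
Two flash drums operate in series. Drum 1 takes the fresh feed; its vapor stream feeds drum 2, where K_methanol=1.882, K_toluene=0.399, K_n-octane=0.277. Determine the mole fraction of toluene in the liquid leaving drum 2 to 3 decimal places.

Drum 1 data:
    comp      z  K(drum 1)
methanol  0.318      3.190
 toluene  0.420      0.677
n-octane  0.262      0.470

Drum 1:
Let ψ₁ = V/F and solve Σ zᵢ(Kᵢ−1)/(1+ψ₁(Kᵢ−1)) = 0.
g(0) = ΣzᵢKᵢ − 1 = 0.422 and g(1) = 1 − Σzᵢ/Kᵢ = -0.278, so a root lies in (0, 1).
Iterate (Newton) starting at ψ₁ = 0.5:
  ψ₁ = 0.500: g = -0.0183, g' = -0.546 → ψ₁ = 0.466
  ψ₁ = 0.466: g = 0.0003, g' = -0.564 → ψ₁ = 0.467
Converged at ψ₁ = 0.467.
Drum-1 compositions:
  methanol: x = 0.157, y = 0.502
  toluene: x = 0.495, y = 0.335
  n-octane: x = 0.348, y = 0.164
Drum-2 feed = drum-1 vapor: z₂ = (0.5015, 0.3349, 0.1636).
Drum 2:
Iterate (Newton) starting at ψ₂ = 0.5:
  ψ₂ = 0.500: g = -0.1660, g' = -0.645 → ψ₂ = 0.243
  ψ₂ = 0.243: g = -0.0147, g' = -0.556 → ψ₂ = 0.216
Converged at ψ₂ = 0.216.
  methanol: x = 0.421, y = 0.793
  toluene: x = 0.385, y = 0.154
  n-octane: x = 0.194, y = 0.054

x_toluene (drum 2) = 0.385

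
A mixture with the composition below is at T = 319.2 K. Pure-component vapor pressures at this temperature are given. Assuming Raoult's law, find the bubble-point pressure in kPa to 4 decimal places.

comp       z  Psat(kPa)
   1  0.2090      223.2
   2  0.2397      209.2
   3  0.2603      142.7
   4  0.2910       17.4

Pbub = 139.0022 kPa

At the bubble point ψ → 0, so ΣzᵢKᵢ = 1 with Kᵢ = Pᵢˢᵃᵗ/P ⇒ P = ΣzᵢPᵢˢᵃᵗ.
P = 0.2090·223.2 + 0.2397·209.2 + 0.2603·142.7 + 0.2910·17.4 = 139.0022 kPa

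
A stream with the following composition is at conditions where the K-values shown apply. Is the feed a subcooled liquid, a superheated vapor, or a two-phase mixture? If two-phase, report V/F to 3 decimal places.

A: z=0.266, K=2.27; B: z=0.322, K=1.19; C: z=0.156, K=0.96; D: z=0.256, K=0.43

ΣzᵢKᵢ = 1.247; Σzᵢ/Kᵢ = 1.146.
Both exceed 1, so a two-phase solution exists.
Newton iteration, ψ⁰ = 0.68:
  ψ = 0.680: g = -0.0092, g' = -0.355 → ψ = 0.654
Converged at ψ = 0.654.

two-phase, V/F = 0.654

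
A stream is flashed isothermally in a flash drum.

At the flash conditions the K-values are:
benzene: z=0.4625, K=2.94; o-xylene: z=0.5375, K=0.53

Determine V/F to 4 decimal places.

V/F = 0.7070

Material balance + equilibrium reduce to Σ zᵢ(Kᵢ−1)/(1+V/F(Kᵢ−1)) = 0.
g(0) = ΣzᵢKᵢ − 1 = 0.6446 and g(1) = 1 − Σzᵢ/Kᵢ = -0.1715, so a root lies in (0, 1).
Binary case is linear: z₁(K₁−1)(1+V/F(K₂−1)) + z₂(K₂−1)(1+V/F(K₁−1)) = 0
⇒ V/F = [z₁(K₁−1)+z₂(K₂−1)] / [−(K₁−1)(K₂−1)] = 0.64463/0.91180 = 0.7070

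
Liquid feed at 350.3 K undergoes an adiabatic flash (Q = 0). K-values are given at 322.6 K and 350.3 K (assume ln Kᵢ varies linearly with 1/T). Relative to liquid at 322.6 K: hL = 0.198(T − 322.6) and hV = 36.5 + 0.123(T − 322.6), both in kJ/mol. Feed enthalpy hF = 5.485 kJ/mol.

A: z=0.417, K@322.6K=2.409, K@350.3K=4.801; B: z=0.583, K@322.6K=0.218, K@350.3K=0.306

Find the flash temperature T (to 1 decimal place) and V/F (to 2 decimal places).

Adiabatic flash: solve Rachford–Rice at each trial T, then check hF = ψ·hV(T) + (1−ψ)·hL(T).
  T = 322.6 K: K = (2.409, 0.218), RR gives ψ = 0.119, H_out = 4.361 kJ/mol
  T = 350.3 K: K = (4.801, 0.306), RR gives ψ = 0.447, H_out = 20.888 kJ/mol
  T = 336.5 K: K = (3.454, 0.260), RR gives ψ = 0.326, H_out = 14.315 kJ/mol
  T = 329.6 K: K = (2.899, 0.239), RR gives ψ = 0.241, H_out = 10.050 kJ/mol
  T = 326.1 K: K = (2.645, 0.228), RR gives ψ = 0.186, H_out = 7.434 kJ/mol
  T = 324.4 K: K = (2.528, 0.223), RR gives ψ = 0.155, H_out = 6.008 kJ/mol
Linear interpolation between T = 322.6 (H_out = 4.361) and T = 324.4 (H_out = 6.008) on hF = 5.485 gives T ≈ 323.8 K, at which ψ = 0.14.

T = 323.8 K, V/F = 0.14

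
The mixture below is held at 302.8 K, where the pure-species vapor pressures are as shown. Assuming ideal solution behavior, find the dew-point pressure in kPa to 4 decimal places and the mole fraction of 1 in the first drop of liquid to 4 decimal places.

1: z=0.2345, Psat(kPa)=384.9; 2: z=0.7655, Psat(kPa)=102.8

At the dew point ψ → 1, so Σzᵢ/Kᵢ = 1 with Kᵢ = Pᵢˢᵃᵗ/P ⇒ 1/P = Σzᵢ/Pᵢˢᵃᵗ.
1/P = 0.2345/384.9 + 0.7655/102.8 = 0.0080557 ⇒ P = 124.1350 kPa
xᵢ = zᵢP/Pᵢˢᵃᵗ ⇒ x_1 = 0.2345·124.1350/384.9 = 0.0756

Pdew = 124.1350 kPa, x_1 = 0.0756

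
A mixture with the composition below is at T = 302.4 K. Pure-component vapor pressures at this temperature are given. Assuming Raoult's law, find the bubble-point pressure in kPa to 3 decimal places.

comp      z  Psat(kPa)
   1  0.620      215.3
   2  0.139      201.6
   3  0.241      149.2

At the bubble point ψ → 0, so ΣzᵢKᵢ = 1 with Kᵢ = Pᵢˢᵃᵗ/P ⇒ P = ΣzᵢPᵢˢᵃᵗ.
P = 0.620·215.3 + 0.139·201.6 + 0.241·149.2 = 197.466 kPa

Pbub = 197.466 kPa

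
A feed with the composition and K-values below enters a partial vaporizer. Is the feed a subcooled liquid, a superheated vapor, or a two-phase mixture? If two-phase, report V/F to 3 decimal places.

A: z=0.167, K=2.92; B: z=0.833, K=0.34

subcooled liquid

ΣzᵢKᵢ = 0.771; Σzᵢ/Kᵢ = 2.507.
Since ΣzᵢKᵢ < 1 the mixture is below its bubble point — single liquid phase.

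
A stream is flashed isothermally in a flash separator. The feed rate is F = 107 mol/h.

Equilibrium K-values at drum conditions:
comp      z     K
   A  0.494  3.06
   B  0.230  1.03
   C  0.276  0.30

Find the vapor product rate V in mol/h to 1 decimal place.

Newton–Raphson from β = 0.5:
  β = 0.500: g = 0.2109, g' = -0.829 → β = 0.754
  β = 0.754: g = -0.0042, g' = -0.929 → β = 0.750
Converged at β = 0.750.
Then V = β·F = 0.7499·107 = 80.2 mol/h and L = F − V = 26.8 mol/h.

V = 80.2 mol/h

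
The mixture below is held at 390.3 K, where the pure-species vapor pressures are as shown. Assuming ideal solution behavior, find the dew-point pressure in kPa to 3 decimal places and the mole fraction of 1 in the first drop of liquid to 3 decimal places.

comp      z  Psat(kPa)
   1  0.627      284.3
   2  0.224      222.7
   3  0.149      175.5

Pdew = 246.290 kPa, x_1 = 0.543

At the dew point ψ → 1, so Σzᵢ/Kᵢ = 1 with Kᵢ = Pᵢˢᵃᵗ/P ⇒ 1/P = Σzᵢ/Pᵢˢᵃᵗ.
1/P = 0.627/284.3 + 0.224/222.7 + 0.149/175.5 = 0.004060 ⇒ P = 246.290 kPa
xᵢ = zᵢP/Pᵢˢᵃᵗ ⇒ x_1 = 0.627·246.290/284.3 = 0.543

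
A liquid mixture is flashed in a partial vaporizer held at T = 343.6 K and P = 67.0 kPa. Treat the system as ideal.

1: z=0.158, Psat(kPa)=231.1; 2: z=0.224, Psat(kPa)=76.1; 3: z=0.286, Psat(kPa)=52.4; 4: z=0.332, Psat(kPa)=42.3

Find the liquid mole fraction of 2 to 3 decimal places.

x_2 = 0.211

Raoult's law: Kᵢ = Pᵢˢᵃᵗ/P = Pᵢˢᵃᵗ/67.0.
  K_1 = 231.1/67.0 = 3.44925, K_2 = 76.1/67.0 = 1.13582, K_3 = 52.4/67.0 = 0.78209, K_4 = 42.3/67.0 = 0.63134
Let β = V/F and solve Σ zᵢ(Kᵢ−1)/(1+β(Kᵢ−1)) = 0.
g(0) = ΣzᵢKᵢ − 1 = 0.233 and g(1) = 1 − Σzᵢ/Kᵢ = -0.135, so a root lies in (0, 1).
Newton iteration, β⁰ = 0.5:
  β = 0.500: g = -0.0176, g' = -0.280 → β = 0.437
  β = 0.437: g = 0.0008, g' = -0.305 → β = 0.440
Converged at β = 0.440.
Compositions from xᵢ = zᵢ/(1+β(Kᵢ−1)), yᵢ = Kᵢxᵢ:
  1: x = 0.076, y = 0.262
  2: x = 0.211, y = 0.240
  3: x = 0.316, y = 0.247
  4: x = 0.396, y = 0.250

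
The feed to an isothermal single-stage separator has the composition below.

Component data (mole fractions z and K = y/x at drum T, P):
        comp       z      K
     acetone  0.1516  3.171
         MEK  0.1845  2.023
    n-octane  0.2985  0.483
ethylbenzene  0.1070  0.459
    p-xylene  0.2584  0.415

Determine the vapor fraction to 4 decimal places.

ψ = 0.1705

Let ψ = V/F and solve Σ zᵢ(Kᵢ−1)/(1+ψ(Kᵢ−1)) = 0.
Feasibility: ΣzᵢKᵢ = 1.1545, Σzᵢ/Kᵢ = 1.6128 — both > 1, two phases present.
Newton iteration, ψ⁰ = 0.5:
  ψ = 0.5000: g = -0.21845, g' = -0.6294 → ψ = 0.1529
  ψ = 0.1529: g = 0.01359, g' = -0.7850 → ψ = 0.1703
  ψ = 0.1703: g = 0.00019, g' = -0.7640 → ψ = 0.1705
Converged at ψ = 0.1705.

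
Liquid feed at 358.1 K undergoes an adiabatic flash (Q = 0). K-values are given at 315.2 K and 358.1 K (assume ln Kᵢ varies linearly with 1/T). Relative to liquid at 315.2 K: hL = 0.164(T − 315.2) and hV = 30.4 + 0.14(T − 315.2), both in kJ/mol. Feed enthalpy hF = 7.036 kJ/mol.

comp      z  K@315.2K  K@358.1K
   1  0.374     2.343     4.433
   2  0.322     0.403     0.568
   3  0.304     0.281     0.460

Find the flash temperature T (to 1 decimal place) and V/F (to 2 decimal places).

Adiabatic flash: solve Rachford–Rice at each trial T, then check hF = ψ·hV(T) + (1−ψ)·hL(T).
  T = 315.2 K: K = (2.343, 0.403, 0.281), RR gives ψ = 0.103, H_out = 3.144 kJ/mol
  T = 358.1 K: K = (4.433, 0.568, 0.460), RR gives ψ = 0.586, H_out = 24.243 kJ/mol
  T = 336.6 K: K = (3.287, 0.484, 0.365), RR gives ψ = 0.376, H_out = 14.742 kJ/mol
  T = 325.9 K: K = (2.790, 0.443, 0.322), RR gives ψ = 0.256, H_out = 9.482 kJ/mol
  T = 320.5 K: K = (2.559, 0.423, 0.301), RR gives ψ = 0.185, H_out = 6.474 kJ/mol
  T = 323.2 K: K = (2.673, 0.433, 0.311), RR gives ψ = 0.222, H_out = 8.018 kJ/mol
  T = 321.9 K: K = (2.617, 0.428, 0.306), RR gives ψ = 0.205, H_out = 7.285 kJ/mol
Linear interpolation between T = 320.5 (H_out = 6.474) and T = 321.9 (H_out = 7.285) on hF = 7.036 gives T ≈ 321.5 K, at which ψ = 0.20.

T = 321.5 K, V/F = 0.20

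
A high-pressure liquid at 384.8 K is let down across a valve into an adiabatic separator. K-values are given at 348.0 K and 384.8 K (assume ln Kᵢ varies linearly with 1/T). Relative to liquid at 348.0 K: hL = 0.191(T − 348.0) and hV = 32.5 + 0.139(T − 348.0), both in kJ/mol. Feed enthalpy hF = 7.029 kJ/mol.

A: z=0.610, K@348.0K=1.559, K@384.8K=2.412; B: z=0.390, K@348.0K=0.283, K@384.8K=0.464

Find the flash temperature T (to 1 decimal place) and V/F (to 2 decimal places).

T = 349.8 K, V/F = 0.21

Adiabatic flash: solve Rachford–Rice at each trial T, then check hF = ψ·hV(T) + (1−ψ)·hL(T).
  T = 348.0 K: K = (1.559, 0.283), RR gives ψ = 0.153, H_out = 4.976 kJ/mol
  T = 384.8 K: K = (2.412, 0.464), RR gives ψ = 0.862, H_out = 33.390 kJ/mol
  T = 366.4 K: K = (1.961, 0.367), RR gives ψ = 0.557, H_out = 21.099 kJ/mol
  T = 357.2 K: K = (1.753, 0.323), RR gives ψ = 0.384, H_out = 14.048 kJ/mol
  T = 352.6 K: K = (1.655, 0.303), RR gives ψ = 0.279, H_out = 9.883 kJ/mol
  T = 350.3 K: K = (1.606, 0.293), RR gives ψ = 0.219, H_out = 7.544 kJ/mol
Linear interpolation between T = 348.0 (H_out = 4.976) and T = 350.3 (H_out = 7.544) on hF = 7.029 gives T ≈ 349.8 K, at which ψ = 0.21.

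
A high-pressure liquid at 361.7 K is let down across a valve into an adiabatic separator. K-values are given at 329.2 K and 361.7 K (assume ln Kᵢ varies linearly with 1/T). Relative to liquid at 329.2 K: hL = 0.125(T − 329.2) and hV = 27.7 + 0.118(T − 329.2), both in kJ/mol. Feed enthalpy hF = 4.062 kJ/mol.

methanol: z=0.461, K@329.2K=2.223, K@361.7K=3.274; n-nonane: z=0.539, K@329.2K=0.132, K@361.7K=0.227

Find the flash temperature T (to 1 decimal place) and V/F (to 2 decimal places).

Adiabatic flash: solve Rachford–Rice at each trial T, then check hF = ψ·hV(T) + (1−ψ)·hL(T).
  T = 329.2 K: K = (2.223, 0.132), RR gives ψ = 0.090, H_out = 2.504 kJ/mol
  T = 361.7 K: K = (3.274, 0.227), RR gives ψ = 0.359, H_out = 13.935 kJ/mol
  T = 345.4 K: K = (2.721, 0.175), RR gives ψ = 0.246, H_out = 8.803 kJ/mol
  T = 337.3 K: K = (2.465, 0.153), RR gives ψ = 0.176, H_out = 5.882 kJ/mol
  T = 333.2 K: K = (2.341, 0.142), RR gives ψ = 0.135, H_out = 4.244 kJ/mol
  T = 331.2 K: K = (2.282, 0.137), RR gives ψ = 0.114, H_out = 3.394 kJ/mol
Linear interpolation between T = 331.2 (H_out = 3.394) and T = 333.2 (H_out = 4.244) on hF = 4.062 gives T ≈ 332.8 K, at which ψ = 0.13.

T = 332.8 K, V/F = 0.13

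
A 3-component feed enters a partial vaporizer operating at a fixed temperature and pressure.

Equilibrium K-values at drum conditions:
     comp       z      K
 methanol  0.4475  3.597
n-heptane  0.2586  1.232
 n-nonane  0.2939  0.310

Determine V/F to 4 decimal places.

V/F = 0.7757

Material balance + equilibrium reduce to Σ zᵢ(Kᵢ−1)/(1+V/F(Kᵢ−1)) = 0.
g(0) = ΣzᵢKᵢ − 1 = 1.0194 and g(1) = 1 − Σzᵢ/Kᵢ = -0.2824, so a root lies in (0, 1).
Newton iteration, V/F⁰ = 0.5:
  V/F = 0.5000: g = 0.24977, g' = -0.9086 → V/F = 0.7749
  V/F = 0.7749: g = 0.00084, g' = -0.9888 → V/F = 0.7757
Converged at V/F = 0.7757.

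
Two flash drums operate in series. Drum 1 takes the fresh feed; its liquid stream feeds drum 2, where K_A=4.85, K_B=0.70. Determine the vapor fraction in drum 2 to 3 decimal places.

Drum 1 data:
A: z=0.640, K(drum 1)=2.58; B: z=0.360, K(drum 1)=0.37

V/F (drum 2) = 0.765

Drum 1:
Let ψ₁ = V/F and solve Σ zᵢ(Kᵢ−1)/(1+ψ₁(Kᵢ−1)) = 0.
Feasibility: ΣzᵢKᵢ = 1.784, Σzᵢ/Kᵢ = 1.221 — both > 1, two phases present.
Binary case is linear: z₁(K₁−1)(1+ψ₁(K₂−1)) + z₂(K₂−1)(1+ψ₁(K₁−1)) = 0
⇒ ψ₁ = [z₁(K₁−1)+z₂(K₂−1)] / [−(K₁−1)(K₂−1)] = 0.7844/0.9954 = 0.788
Drum-1 compositions:
  A: x = 0.285, y = 0.735
  B: x = 0.715, y = 0.265
Drum-2 feed = drum-1 liquid: z₂ = (0.2851, 0.7149).
Drum 2:
Rachford–Rice: g(ψ₂) = Σ zᵢ(Kᵢ−1)/(1+ψ₂(Kᵢ−1)) = 0.
Feasibility: ΣzᵢKᵢ = 1.883, Σzᵢ/Kᵢ = 1.080 — both > 1, two phases present.
Newton iteration, ψ₂⁰ = 0.5:
  ψ₂ = 0.500: g = 0.1229, g' = -0.583 → ψ₂ = 0.711
  ψ₂ = 0.711: g = 0.0211, g' = -0.407 → ψ₂ = 0.763
  ψ₂ = 0.763: g = 0.0007, g' = -0.381 → ψ₂ = 0.765
Converged at ψ₂ = 0.765.
  A: x = 0.072, y = 0.351
  B: x = 0.928, y = 0.649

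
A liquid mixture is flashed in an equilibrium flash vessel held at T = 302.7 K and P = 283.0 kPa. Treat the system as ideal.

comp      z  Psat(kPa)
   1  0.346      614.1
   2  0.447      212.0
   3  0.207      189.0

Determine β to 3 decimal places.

β = 0.686

Raoult's law: Kᵢ = Pᵢˢᵃᵗ/P = Pᵢˢᵃᵗ/283.0.
  K_1 = 614.1/283.0 = 2.16996, K_2 = 212.0/283.0 = 0.74912, K_3 = 189.0/283.0 = 0.66784
Let β = V/F and solve Σ zᵢ(Kᵢ−1)/(1+β(Kᵢ−1)) = 0.
g(0) = ΣzᵢKᵢ − 1 = 0.224 and g(1) = 1 − Σzᵢ/Kᵢ = -0.066, so a root lies in (0, 1).
Newton–Raphson from β = 0.5:
  β = 0.500: g = 0.0447, g' = -0.258 → β = 0.673
  β = 0.673: g = 0.0029, g' = -0.227 → β = 0.686
Converged at β = 0.686.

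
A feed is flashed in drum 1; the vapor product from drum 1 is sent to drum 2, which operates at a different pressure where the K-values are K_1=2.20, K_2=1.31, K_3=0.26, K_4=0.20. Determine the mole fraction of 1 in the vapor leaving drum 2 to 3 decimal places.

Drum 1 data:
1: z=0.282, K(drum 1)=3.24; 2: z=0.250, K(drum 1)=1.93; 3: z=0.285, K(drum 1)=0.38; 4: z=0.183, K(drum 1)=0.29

Drum 1:
Rachford–Rice: g(ψ₁) = Σ zᵢ(Kᵢ−1)/(1+ψ₁(Kᵢ−1)) = 0.
Check two-phase: ΣzᵢKᵢ = 1.558 > 1 and Σzᵢ/Kᵢ = 1.598 > 1, so g(0) = 0.558 > 0 and g(1) = -0.598 < 0.
Iterate (Newton) starting at ψ₁ = 0.5:
  ψ₁ = 0.500: g = -0.0009, g' = -0.867 → ψ₁ = 0.499
Converged at ψ₁ = 0.499.
Drum-1 compositions:
  1: x = 0.133, y = 0.431
  2: x = 0.171, y = 0.330
  3: x = 0.413, y = 0.157
  4: x = 0.283, y = 0.082
Drum-2 feed = drum-1 vapor: z₂ = (0.4314, 0.3296, 0.1568, 0.0822).
Drum 2:
Newton–Raphson from ψ₂ = 0.5:
  ψ₂ = 0.500: g = 0.1182, g' = -0.629 → ψ₂ = 0.688
  ψ₂ = 0.688: g = -0.0149, g' = -0.825 → ψ₂ = 0.670
Converged at ψ₂ = 0.670.
  1: x = 0.239, y = 0.526
  2: x = 0.273, y = 0.358
  3: x = 0.311, y = 0.081
  4: x = 0.177, y = 0.035

y_1 (drum 2) = 0.526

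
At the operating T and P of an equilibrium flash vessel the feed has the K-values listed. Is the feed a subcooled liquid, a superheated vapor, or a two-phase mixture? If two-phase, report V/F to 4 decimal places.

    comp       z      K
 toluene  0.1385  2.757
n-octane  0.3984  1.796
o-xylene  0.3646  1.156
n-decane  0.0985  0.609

ΣzᵢKᵢ = 1.5788; Σzᵢ/Kᵢ = 0.7492.
Since Σzᵢ/Kᵢ < 1 the mixture is above its dew point — single vapor phase.

superheated vapor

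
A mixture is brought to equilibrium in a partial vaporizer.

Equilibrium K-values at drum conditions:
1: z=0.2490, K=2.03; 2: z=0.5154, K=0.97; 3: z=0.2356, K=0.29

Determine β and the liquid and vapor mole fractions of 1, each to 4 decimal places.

β = 0.2063, x_1 = 0.2054, y_1 = 0.4169

Rachford–Rice: g(β) = Σ zᵢ(Kᵢ−1)/(1+β(Kᵢ−1)) = 0.
g(0) = ΣzᵢKᵢ − 1 = 0.0737 and g(1) = 1 − Σzᵢ/Kᵢ = -0.4664, so a root lies in (0, 1).
Iterate (Newton) starting at β = 0.5:
  β = 0.5000: g = -0.10575, g' = -0.4010 → β = 0.2363
  β = 0.2363: g = -0.01031, g' = -0.3428 → β = 0.2062
Converged at β = 0.2063.
Compositions from xᵢ = zᵢ/(1+β(Kᵢ−1)), yᵢ = Kᵢxᵢ:
  1: x = 0.2054, y = 0.4169
  2: x = 0.5186, y = 0.5031
  3: x = 0.2760, y = 0.0800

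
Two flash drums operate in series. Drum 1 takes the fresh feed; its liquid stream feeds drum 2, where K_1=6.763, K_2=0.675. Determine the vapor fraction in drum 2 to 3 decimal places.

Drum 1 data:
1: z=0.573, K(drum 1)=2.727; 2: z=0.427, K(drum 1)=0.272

Drum 1:
Material balance + equilibrium reduce to Σ zᵢ(Kᵢ−1)/(1+ψ₁(Kᵢ−1)) = 0.
Feasibility: ΣzᵢKᵢ = 1.679, Σzᵢ/Kᵢ = 1.780 — both > 1, two phases present.
Newton iteration, ψ₁⁰ = 0.4:
  ψ₁ = 0.400: g = 0.1467, g' = -1.048 → ψ₁ = 0.540
Converged at ψ₁ = 0.540.
Drum-1 compositions:
  1: x = 0.297, y = 0.809
  2: x = 0.703, y = 0.191
Drum-2 feed = drum-1 liquid: z₂ = (0.2965, 0.7035).
Drum 2:
Let ψ₂ = V/F and solve Σ zᵢ(Kᵢ−1)/(1+ψ₂(Kᵢ−1)) = 0.
Check two-phase: ΣzᵢKᵢ = 2.480 > 1 and Σzᵢ/Kᵢ = 1.086 > 1, so g(0) = 1.480 > 0 and g(1) = -0.086 < 0.
Binary case is linear: z₁(K₁−1)(1+ψ₂(K₂−1)) + z₂(K₂−1)(1+ψ₂(K₁−1)) = 0
⇒ ψ₂ = [z₁(K₁−1)+z₂(K₂−1)] / [−(K₁−1)(K₂−1)] = 1.4803/1.8730 = 0.790
  1: x = 0.053, y = 0.361
  2: x = 0.947, y = 0.639

V/F (drum 2) = 0.790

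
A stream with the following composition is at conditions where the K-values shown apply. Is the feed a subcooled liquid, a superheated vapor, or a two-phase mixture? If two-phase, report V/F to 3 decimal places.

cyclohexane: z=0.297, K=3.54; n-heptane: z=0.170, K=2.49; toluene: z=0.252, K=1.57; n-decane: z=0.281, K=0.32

ΣzᵢKᵢ = 1.960; Σzᵢ/Kᵢ = 1.191.
Both exceed 1, so a two-phase solution exists.
Rachford–Rice: g(ψ) = Σ zᵢ(Kᵢ−1)/(1+ψ(Kᵢ−1)) = 0.
Newton iteration, ψ⁰ = 0.5:
  ψ = 0.500: g = 0.2998, g' = -0.844 → ψ = 0.855
  ψ = 0.855: g = -0.0110, g' = -1.043 → ψ = 0.845
Converged at ψ = 0.845.

two-phase, V/F = 0.845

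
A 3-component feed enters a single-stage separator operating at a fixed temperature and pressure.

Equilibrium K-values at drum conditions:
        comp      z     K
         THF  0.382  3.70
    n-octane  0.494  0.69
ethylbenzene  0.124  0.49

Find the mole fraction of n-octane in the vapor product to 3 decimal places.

y_n-octane = 0.460

Rachford–Rice: g(β) = Σ zᵢ(Kᵢ−1)/(1+β(Kᵢ−1)) = 0.
g(0) = ΣzᵢKᵢ − 1 = 0.815 and g(1) = 1 − Σzᵢ/Kᵢ = -0.072, so a root lies in (0, 1).
Newton iteration, β⁰ = 0.5:
  β = 0.500: g = 0.1728, g' = -0.629 → β = 0.775
  β = 0.775: g = 0.0275, g' = -0.462 → β = 0.834
  β = 0.834: g = 0.0005, g' = -0.447 → β = 0.835
Converged at β = 0.835.
Compositions from xᵢ = zᵢ/(1+β(Kᵢ−1)), yᵢ = Kᵢxᵢ:
  THF: x = 0.117, y = 0.434
  n-octane: x = 0.667, y = 0.460
  ethylbenzene: x = 0.216, y = 0.106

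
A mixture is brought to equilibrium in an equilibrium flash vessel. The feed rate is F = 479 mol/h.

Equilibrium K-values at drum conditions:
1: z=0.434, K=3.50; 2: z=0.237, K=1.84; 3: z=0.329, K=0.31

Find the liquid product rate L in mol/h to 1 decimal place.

Newton iteration, ψ⁰ = 0.48:
  ψ = 0.480: g = 0.2956, g' = -0.996 → ψ = 0.777
Converged at ψ = 0.777.
Then V = ψ·F = 0.7768·479 = 372.1 mol/h and L = F − V = 106.9 mol/h.

L = 106.9 mol/h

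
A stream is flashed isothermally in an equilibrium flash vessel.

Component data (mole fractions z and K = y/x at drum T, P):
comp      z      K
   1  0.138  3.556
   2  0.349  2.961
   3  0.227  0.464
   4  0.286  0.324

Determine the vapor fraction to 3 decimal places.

ψ = 0.545

Newton–Raphson from ψ = 0.5:
  ψ = 0.500: g = 0.0421, g' = -0.936 → ψ = 0.545
Converged at ψ = 0.545.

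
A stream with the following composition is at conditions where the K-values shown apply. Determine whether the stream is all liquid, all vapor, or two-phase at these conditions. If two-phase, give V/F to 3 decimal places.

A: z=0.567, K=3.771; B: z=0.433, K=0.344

two-phase, V/F = 0.708

ΣzᵢKᵢ = 2.287; Σzᵢ/Kᵢ = 1.409.
Both exceed 1, so a two-phase solution exists.
Let ψ = V/F and solve Σ zᵢ(Kᵢ−1)/(1+ψ(Kᵢ−1)) = 0.
Binary case is linear: z₁(K₁−1)(1+ψ(K₂−1)) + z₂(K₂−1)(1+ψ(K₁−1)) = 0
⇒ ψ = [z₁(K₁−1)+z₂(K₂−1)] / [−(K₁−1)(K₂−1)] = 1.2871/1.8178 = 0.708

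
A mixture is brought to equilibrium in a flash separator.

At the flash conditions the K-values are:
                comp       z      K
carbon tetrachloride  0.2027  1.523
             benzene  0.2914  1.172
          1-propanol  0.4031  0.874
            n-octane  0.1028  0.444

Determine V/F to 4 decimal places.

Newton iteration, V/F⁰ = 0.67:
  V/F = 0.6700: g = -0.02312, g' = -0.1257 → V/F = 0.4861
  V/F = 0.4861: g = -0.00165, g' = -0.1095 → V/F = 0.4710
  V/F = 0.4710: g = -0.00001, g' = -0.1086 → V/F = 0.4709
Converged at V/F = 0.4709.

V/F = 0.4709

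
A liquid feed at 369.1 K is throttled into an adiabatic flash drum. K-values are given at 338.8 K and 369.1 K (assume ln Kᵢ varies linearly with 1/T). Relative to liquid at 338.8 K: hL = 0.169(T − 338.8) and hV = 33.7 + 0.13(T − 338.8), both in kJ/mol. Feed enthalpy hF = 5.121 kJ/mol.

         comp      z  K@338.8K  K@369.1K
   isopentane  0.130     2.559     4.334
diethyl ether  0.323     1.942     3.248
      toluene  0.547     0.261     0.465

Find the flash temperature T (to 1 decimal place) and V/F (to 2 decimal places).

Adiabatic flash: solve Rachford–Rice at each trial T, then check hF = ψ·hV(T) + (1−ψ)·hL(T).
  T = 338.8 K: K = (2.559, 1.942, 0.261), RR gives ψ = 0.121, H_out = 4.066 kJ/mol
  T = 369.1 K: K = (4.334, 3.248, 0.465), RR gives ψ = 0.629, H_out = 25.561 kJ/mol
  T = 354.0 K: K = (3.371, 2.541, 0.353), RR gives ψ = 0.388, H_out = 15.400 kJ/mol
  T = 346.4 K: K = (2.946, 2.228, 0.305), RR gives ψ = 0.265, H_out = 10.130 kJ/mol
  T = 342.6 K: K = (2.748, 2.082, 0.282), RR gives ψ = 0.197, H_out = 7.241 kJ/mol
  T = 340.7 K: K = (2.652, 2.011, 0.271), RR gives ψ = 0.160, H_out = 5.696 kJ/mol
Linear interpolation between T = 338.8 (H_out = 4.066) and T = 340.7 (H_out = 5.696) on hF = 5.121 gives T ≈ 340.0 K, at which ψ = 0.15.

T = 340.0 K, V/F = 0.15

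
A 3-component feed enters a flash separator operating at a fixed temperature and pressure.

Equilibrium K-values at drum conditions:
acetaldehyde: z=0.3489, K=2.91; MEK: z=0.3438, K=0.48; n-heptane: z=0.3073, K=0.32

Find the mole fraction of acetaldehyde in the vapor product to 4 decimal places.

Let ψ = V/F and solve Σ zᵢ(Kᵢ−1)/(1+ψ(Kᵢ−1)) = 0.
Feasibility: ΣzᵢKᵢ = 1.2787, Σzᵢ/Kᵢ = 1.7965 — both > 1, two phases present.
Newton iteration, ψ⁰ = 0.5:
  ψ = 0.5000: g = -0.21733, g' = -0.8290 → ψ = 0.2378
  ψ = 0.2378: g = 0.00495, g' = -0.9251 → ψ = 0.2432
Converged at ψ = 0.2432.
Compositions from xᵢ = zᵢ/(1+ψ(Kᵢ−1)), yᵢ = Kᵢxᵢ:
  acetaldehyde: x = 0.2382, y = 0.6933
  MEK: x = 0.3936, y = 0.1889
  n-heptane: x = 0.3682, y = 0.1178

y_acetaldehyde = 0.6933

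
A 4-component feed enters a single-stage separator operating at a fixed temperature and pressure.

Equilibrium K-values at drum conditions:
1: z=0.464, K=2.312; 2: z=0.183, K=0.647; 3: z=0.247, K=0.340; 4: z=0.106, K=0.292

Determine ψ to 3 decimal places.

Rachford–Rice: g(ψ) = Σ zᵢ(Kᵢ−1)/(1+ψ(Kᵢ−1)) = 0.
g(0) = ΣzᵢKᵢ − 1 = 0.306 and g(1) = 1 − Σzᵢ/Kᵢ = -0.573, so a root lies in (0, 1).
Iterate (Newton) starting at ψ = 0.5:
  ψ = 0.500: g = -0.0703, g' = -0.692 → ψ = 0.398
  ψ = 0.398: g = -0.0011, g' = -0.676 → ψ = 0.397
Converged at ψ = 0.397.

ψ = 0.397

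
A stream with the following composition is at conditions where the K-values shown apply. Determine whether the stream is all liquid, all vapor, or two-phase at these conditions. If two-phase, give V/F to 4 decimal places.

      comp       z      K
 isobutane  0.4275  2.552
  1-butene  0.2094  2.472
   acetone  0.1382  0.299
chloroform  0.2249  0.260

ΣzᵢKᵢ = 1.7084; Σzᵢ/Kᵢ = 1.5794.
Both exceed 1, so a two-phase solution exists.
Rachford–Rice: g(ψ) = Σ zᵢ(Kᵢ−1)/(1+ψ(Kᵢ−1)) = 0.
Iterate (Newton) starting at ψ = 0.5:
  ψ = 0.5000: g = 0.13781, g' = -0.9483 → ψ = 0.6453
  ψ = 0.6453: g = -0.00589, g' = -1.0540 → ψ = 0.6397
Converged at ψ = 0.6397.

two-phase, V/F = 0.6397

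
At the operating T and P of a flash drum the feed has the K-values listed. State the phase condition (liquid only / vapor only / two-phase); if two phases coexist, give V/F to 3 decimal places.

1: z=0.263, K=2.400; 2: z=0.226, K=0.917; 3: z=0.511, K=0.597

ΣzᵢKᵢ = 1.144; Σzᵢ/Kᵢ = 1.212.
Both exceed 1, so a two-phase solution exists.
Let ψ = V/F and solve Σ zᵢ(Kᵢ−1)/(1+ψ(Kᵢ−1)) = 0.
Newton iteration, ψ⁰ = 0.38:
  ψ = 0.380: g = -0.0222, g' = -0.337 → ψ = 0.314
  ψ = 0.314: g = 0.0007, g' = -0.359 → ψ = 0.316
Converged at ψ = 0.316.

two-phase, V/F = 0.316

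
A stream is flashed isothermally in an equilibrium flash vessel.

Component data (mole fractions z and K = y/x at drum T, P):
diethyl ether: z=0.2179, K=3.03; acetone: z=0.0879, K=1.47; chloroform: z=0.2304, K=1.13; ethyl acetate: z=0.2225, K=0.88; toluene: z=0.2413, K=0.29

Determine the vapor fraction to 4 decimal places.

Rachford–Rice: g(ψ) = Σ zᵢ(Kᵢ−1)/(1+ψ(Kᵢ−1)) = 0.
Check two-phase: ΣzᵢKᵢ = 1.3156 > 1 and Σzᵢ/Kᵢ = 1.4205 > 1, so g(0) = 0.3156 > 0 and g(1) = -0.4205 < 0.
Newton iteration, ψ⁰ = 0.51:
  ψ = 0.5100: g = -0.01827, g' = -0.5354 → ψ = 0.4759
  ψ = 0.4759: g = -0.00011, g' = -0.5298 → ψ = 0.4757
Converged at ψ = 0.4757.

ψ = 0.4757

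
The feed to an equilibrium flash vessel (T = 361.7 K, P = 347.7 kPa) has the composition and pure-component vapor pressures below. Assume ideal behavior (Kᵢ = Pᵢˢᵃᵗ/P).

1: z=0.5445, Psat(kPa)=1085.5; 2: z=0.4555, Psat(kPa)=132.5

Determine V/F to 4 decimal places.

V/F = 0.6651

Raoult's law: Kᵢ = Pᵢˢᵃᵗ/P = Pᵢˢᵃᵗ/347.7.
  K_1 = 1085.5/347.7 = 3.121944, K_2 = 132.5/347.7 = 0.381076
Iterate (Newton) starting at V/F = 0.5:
  V/F = 0.5000: g = 0.15235, g' = -0.9431 → V/F = 0.6615
  V/F = 0.6615: g = 0.00329, g' = -0.9246 → V/F = 0.6651
Converged at V/F = 0.6651.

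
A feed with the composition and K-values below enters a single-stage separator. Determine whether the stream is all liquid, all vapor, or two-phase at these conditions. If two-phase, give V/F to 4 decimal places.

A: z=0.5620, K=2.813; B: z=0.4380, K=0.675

all vapor

ΣzᵢKᵢ = 1.8766; Σzᵢ/Kᵢ = 0.8487.
Since Σzᵢ/Kᵢ < 1 the mixture is above its dew point — single vapor phase.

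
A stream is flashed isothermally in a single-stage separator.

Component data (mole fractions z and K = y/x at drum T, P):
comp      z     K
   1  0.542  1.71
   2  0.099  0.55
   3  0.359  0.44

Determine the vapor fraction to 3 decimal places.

Newton iteration, ψ⁰ = 0.42:
  ψ = 0.420: g = -0.0214, g' = -0.385 → ψ = 0.364
Converged at ψ = 0.364.

ψ = 0.364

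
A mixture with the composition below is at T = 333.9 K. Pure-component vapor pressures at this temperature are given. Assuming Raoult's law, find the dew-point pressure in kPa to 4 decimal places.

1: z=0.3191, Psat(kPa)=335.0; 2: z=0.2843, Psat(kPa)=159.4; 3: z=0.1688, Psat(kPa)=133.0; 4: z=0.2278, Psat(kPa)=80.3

Pdew = 146.1532 kPa

At the dew point ψ → 1, so Σzᵢ/Kᵢ = 1 with Kᵢ = Pᵢˢᵃᵗ/P ⇒ 1/P = Σzᵢ/Pᵢˢᵃᵗ.
1/P = 0.3191/335.0 + 0.2843/159.4 + 0.1688/133.0 + 0.2278/80.3 = 0.0068421 ⇒ P = 146.1532 kPa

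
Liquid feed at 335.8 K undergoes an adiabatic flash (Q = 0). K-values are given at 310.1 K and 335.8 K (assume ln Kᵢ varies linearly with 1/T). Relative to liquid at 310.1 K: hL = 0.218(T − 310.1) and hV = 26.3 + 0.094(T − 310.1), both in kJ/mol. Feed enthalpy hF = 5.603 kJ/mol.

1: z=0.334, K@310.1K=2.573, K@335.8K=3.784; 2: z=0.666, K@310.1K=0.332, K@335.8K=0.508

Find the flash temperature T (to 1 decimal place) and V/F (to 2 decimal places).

T = 316.2 K, V/F = 0.17

Adiabatic flash: solve Rachford–Rice at each trial T, then check hF = ψ·hV(T) + (1−ψ)·hL(T).
  T = 310.1 K: K = (2.573, 0.332), RR gives ψ = 0.077, H_out = 2.015 kJ/mol
  T = 335.8 K: K = (3.784, 0.508), RR gives ψ = 0.440, H_out = 15.764 kJ/mol
  T = 323.0 K: K = (3.147, 0.415), RR gives ψ = 0.260, H_out = 9.240 kJ/mol
  T = 316.6 K: K = (2.853, 0.372), RR gives ψ = 0.173, H_out = 5.818 kJ/mol
  T = 313.4 K: K = (2.713, 0.352), RR gives ψ = 0.127, H_out = 4.000 kJ/mol
  T = 315.0 K: K = (2.783, 0.362), RR gives ψ = 0.150, H_out = 4.920 kJ/mol
Linear interpolation between T = 315.0 (H_out = 4.920) and T = 316.6 (H_out = 5.818) on hF = 5.603 gives T ≈ 316.2 K, at which ψ = 0.17.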